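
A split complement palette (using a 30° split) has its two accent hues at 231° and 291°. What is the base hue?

The accents sit 30° either side of the complement, so the complement is their short-arc midpoint on the wheel.
Short-arc midpoint of 231° and 291°: 261°.
Base is 180° from the complement: 261 − 180 = 81°

81°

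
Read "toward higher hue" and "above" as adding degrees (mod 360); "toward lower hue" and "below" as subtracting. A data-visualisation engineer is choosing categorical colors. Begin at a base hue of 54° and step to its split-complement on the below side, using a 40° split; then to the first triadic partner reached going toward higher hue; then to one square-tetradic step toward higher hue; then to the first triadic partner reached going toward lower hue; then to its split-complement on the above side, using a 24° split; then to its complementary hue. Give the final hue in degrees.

308°

+140° (split-comp 40° ↓): 54 + 140 = 194°
+120° (triadic ↑): 194 + 120 = 314°
+90° (square ↑): 314 + 90 = 404 → 404 − 360 = 44°
−120° (triadic ↓): 44 − 120 = -76 → -76 + 360 = 284°
+204° (split-comp 24° ↑): 284 + 204 = 488 → 488 − 360 = 128°
+180° (complement): 128 + 180 = 308°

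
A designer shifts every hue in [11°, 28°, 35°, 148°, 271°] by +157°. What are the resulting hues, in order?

11 + 157 = 168°
28 + 157 = 185°
35 + 157 = 192°
148 + 157 = 305°
271 + 157 = 428 → 428 − 360 = 68°

168°, 185°, 192°, 305°, 68°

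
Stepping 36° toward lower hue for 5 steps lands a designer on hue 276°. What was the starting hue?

96°

5 steps of 36° (toward lower hue) give a net shift of −180°.
Start = end − shift: 276 + 180 = 456 → 456 − 360 = 96°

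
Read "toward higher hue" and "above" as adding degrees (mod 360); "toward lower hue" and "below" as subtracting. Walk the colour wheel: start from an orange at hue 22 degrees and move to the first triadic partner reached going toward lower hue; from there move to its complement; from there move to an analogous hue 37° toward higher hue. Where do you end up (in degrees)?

triadic ↓ −120°: 22 − 120 = -98 → -98 + 360 = 262°
complement +180°: 262 + 180 = 442 → 442 − 360 = 82°
analog 37° ↑ +37°: 82 + 37 = 119°

119°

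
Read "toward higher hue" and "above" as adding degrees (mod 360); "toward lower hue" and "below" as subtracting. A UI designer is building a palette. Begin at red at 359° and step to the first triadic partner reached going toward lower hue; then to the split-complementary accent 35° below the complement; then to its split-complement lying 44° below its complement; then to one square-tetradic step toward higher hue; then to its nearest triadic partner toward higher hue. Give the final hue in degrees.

−120° (triadic ↓): 359 − 120 = 239°
+145° (split-comp 35° ↓): 239 + 145 = 384 → 384 − 360 = 24°
+136° (split-comp 44° ↓): 24 + 136 = 160°
+90° (square ↑): 160 + 90 = 250°
+120° (triadic ↑): 250 + 120 = 370 → 370 − 360 = 10°

10°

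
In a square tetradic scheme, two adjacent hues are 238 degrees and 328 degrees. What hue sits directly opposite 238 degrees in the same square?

58°

A square tetradic scheme places four hues 90° apart; opposite corners are 180° apart.
238 + 180 = 418 → 418 − 360 = 58°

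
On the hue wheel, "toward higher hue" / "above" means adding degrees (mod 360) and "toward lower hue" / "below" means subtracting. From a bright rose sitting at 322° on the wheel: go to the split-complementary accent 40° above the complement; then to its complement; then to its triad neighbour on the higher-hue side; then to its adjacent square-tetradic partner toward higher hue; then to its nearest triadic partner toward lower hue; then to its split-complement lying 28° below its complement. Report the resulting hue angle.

244°

322 + 220 = 542 → 542 − 360 = 182°   (split-comp 40° ↑)
182 + 180 = 362 → 362 − 360 = 2°   (complement)
2 + 120 = 122°   (triadic ↑)
122 + 90 = 212°   (square ↑)
212 − 120 = 92°   (triadic ↓)
92 + 152 = 244°   (split-comp 28° ↓)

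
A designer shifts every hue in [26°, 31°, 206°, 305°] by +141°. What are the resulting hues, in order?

26 + 141 = 167°
31 + 141 = 172°
206 + 141 = 347°
305 + 141 = 446 → 446 − 360 = 86°

167°, 172°, 347°, 86°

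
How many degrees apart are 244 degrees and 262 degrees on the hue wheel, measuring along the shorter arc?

18°

|244 − 262| = 18.
18 ≤ 180, so the shorter arc is 18°.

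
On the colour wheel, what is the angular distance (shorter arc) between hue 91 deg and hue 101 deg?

|91 − 101| = 10.
10 ≤ 180, so the shorter arc is 10°.

10°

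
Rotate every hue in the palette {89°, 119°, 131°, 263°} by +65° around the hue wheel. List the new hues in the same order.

89 + 65 = 154°
119 + 65 = 184°
131 + 65 = 196°
263 + 65 = 328°

154°, 184°, 196°, 328°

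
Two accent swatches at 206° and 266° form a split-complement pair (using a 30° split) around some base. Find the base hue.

56°

The accents sit 30° either side of the complement, so the complement is their short-arc midpoint on the wheel.
Short-arc midpoint of 206° and 266°: 236°.
Base is 180° from the complement: 236 − 180 = 56°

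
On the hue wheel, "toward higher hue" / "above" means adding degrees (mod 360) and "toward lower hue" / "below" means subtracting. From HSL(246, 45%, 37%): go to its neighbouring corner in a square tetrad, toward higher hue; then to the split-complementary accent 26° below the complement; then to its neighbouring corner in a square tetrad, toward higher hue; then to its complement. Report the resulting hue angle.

+90° (square ↑): 246 + 90 = 336°
+154° (split-comp 26° ↓): 336 + 154 = 490 → 490 − 360 = 130°
+90° (square ↑): 130 + 90 = 220°
+180° (complement): 220 + 180 = 400 → 400 − 360 = 40°

40°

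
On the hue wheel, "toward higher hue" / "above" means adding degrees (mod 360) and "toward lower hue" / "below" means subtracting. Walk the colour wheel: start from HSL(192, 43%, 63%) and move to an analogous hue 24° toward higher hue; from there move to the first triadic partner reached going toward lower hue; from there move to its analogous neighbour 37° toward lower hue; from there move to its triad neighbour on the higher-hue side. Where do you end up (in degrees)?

179°

analog 24° ↑ +24°: 192 + 24 = 216°
triadic ↓ −120°: 216 − 120 = 96°
analog 37° ↓ −37°: 96 − 37 = 59°
triadic ↑ +120°: 59 + 120 = 179°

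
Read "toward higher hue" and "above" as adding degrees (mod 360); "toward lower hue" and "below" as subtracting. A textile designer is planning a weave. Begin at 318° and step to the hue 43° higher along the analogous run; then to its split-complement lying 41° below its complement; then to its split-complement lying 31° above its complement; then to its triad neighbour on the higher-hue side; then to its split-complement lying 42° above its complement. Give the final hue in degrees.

333°

318 + 43 = 361 → 361 − 360 = 1°   (analog 43° ↑)
1 + 139 = 140°   (split-comp 41° ↓)
140 + 211 = 351°   (split-comp 31° ↑)
351 + 120 = 471 → 471 − 360 = 111°   (triadic ↑)
111 + 222 = 333°   (split-comp 42° ↑)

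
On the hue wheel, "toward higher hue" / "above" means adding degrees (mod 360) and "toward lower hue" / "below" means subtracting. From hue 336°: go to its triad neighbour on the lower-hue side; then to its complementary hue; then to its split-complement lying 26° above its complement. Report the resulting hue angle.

triadic ↓ −120°: 336 − 120 = 216°
complement +180°: 216 + 180 = 396 → 396 − 360 = 36°
split-comp 26° ↑ +206°: 36 + 206 = 242°

242°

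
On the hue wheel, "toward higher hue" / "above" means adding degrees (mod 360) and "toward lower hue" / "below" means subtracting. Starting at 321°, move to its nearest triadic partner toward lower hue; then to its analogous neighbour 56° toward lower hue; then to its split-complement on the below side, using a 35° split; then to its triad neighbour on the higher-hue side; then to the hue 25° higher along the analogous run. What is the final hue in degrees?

75°

−120° (triadic ↓): 321 − 120 = 201°
−56° (analog 56° ↓): 201 − 56 = 145°
+145° (split-comp 35° ↓): 145 + 145 = 290°
+120° (triadic ↑): 290 + 120 = 410 → 410 − 360 = 50°
+25° (analog 25° ↑): 50 + 25 = 75°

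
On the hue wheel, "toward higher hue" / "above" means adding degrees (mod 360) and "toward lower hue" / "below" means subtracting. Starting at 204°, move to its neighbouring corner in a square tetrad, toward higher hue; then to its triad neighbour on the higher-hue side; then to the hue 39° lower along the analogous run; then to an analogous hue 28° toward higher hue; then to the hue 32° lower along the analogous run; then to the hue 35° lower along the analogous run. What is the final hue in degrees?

336°

square ↑ +90°: 204 + 90 = 294°
triadic ↑ +120°: 294 + 120 = 414 → 414 − 360 = 54°
analog 39° ↓ −39°: 54 − 39 = 15°
analog 28° ↑ +28°: 15 + 28 = 43°
analog 32° ↓ −32°: 43 − 32 = 11°
analog 35° ↓ −35°: 11 − 35 = -24 → -24 + 360 = 336°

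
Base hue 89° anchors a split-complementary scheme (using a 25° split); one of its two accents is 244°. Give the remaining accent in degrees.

294°

Split-complementary hues sit 25° either side of the complement.
Complement of the base 89°: 89 + 180 = 269°
The given accent 244° is 25° one side of 269°; the other accent sits 25° the other side: 269 + 25 = 294°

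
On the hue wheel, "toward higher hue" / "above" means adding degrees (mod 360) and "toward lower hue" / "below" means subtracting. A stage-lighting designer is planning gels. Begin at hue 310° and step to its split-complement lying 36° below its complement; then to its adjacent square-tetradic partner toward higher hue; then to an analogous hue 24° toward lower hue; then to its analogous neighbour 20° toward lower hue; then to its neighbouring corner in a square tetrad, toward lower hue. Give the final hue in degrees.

310 + 144 = 454 → 454 − 360 = 94°   (split-comp 36° ↓)
94 + 90 = 184°   (square ↑)
184 − 24 = 160°   (analog 24° ↓)
160 − 20 = 140°   (analog 20° ↓)
140 − 90 = 50°   (square ↓)

50°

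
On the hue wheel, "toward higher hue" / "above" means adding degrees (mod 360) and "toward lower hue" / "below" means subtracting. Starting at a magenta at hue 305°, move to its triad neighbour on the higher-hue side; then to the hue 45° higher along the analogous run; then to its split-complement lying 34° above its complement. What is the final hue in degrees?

324°

triadic ↑ +120°: 305 + 120 = 425 → 425 − 360 = 65°
analog 45° ↑ +45°: 65 + 45 = 110°
split-comp 34° ↑ +214°: 110 + 214 = 324°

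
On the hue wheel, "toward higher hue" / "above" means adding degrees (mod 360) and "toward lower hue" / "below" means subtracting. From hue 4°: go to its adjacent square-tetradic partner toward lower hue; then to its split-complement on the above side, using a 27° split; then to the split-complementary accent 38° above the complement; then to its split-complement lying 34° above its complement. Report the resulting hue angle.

193°

−90° (square ↓): 4 − 90 = -86 → -86 + 360 = 274°
+207° (split-comp 27° ↑): 274 + 207 = 481 → 481 − 360 = 121°
+218° (split-comp 38° ↑): 121 + 218 = 339°
+214° (split-comp 34° ↑): 339 + 214 = 553 → 553 − 360 = 193°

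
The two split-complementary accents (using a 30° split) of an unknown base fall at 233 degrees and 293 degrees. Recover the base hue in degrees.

The accents sit 30° either side of the complement, so the complement is their short-arc midpoint on the wheel.
Short-arc midpoint of 233° and 293°: 263°.
Base is 180° from the complement: 263 − 180 = 83°

83°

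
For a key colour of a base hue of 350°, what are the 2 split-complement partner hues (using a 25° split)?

145° and 195°

Split-complementary hues sit 25° either side of the complement.
Complement of 350°: 350 + 180 = 530 → 530 − 360 = 170°
170 − 25 = 145°
170 + 25 = 195°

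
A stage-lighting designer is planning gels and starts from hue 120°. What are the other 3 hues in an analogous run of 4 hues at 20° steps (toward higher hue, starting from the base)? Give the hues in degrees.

120 + 20 = 140°
120 + 40 = 160°
120 + 60 = 180°

140°, 160° and 180°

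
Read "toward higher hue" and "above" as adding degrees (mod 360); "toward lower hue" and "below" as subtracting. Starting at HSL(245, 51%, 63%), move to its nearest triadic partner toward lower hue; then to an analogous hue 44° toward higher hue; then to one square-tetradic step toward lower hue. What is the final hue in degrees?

79°

245 − 120 = 125°   (triadic ↓)
125 + 44 = 169°   (analog 44° ↑)
169 − 90 = 79°   (square ↓)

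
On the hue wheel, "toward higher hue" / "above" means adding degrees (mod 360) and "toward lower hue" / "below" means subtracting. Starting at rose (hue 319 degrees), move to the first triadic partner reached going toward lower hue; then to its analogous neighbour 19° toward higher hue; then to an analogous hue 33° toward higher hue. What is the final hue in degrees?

triadic ↓ −120°: 319 − 120 = 199°
analog 19° ↑ +19°: 199 + 19 = 218°
analog 33° ↑ +33°: 218 + 33 = 251°

251°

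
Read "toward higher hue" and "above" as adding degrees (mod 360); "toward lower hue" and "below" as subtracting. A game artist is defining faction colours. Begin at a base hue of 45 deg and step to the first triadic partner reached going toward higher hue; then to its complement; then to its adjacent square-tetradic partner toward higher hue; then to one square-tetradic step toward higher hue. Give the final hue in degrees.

165°

45 + 120 = 165°   (triadic ↑)
165 + 180 = 345°   (complement)
345 + 90 = 435 → 435 − 360 = 75°   (square ↑)
75 + 90 = 165°   (square ↑)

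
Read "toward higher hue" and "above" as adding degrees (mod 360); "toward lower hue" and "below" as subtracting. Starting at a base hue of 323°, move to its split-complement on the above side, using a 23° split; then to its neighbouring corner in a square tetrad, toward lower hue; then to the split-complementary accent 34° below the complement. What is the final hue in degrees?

323 + 203 = 526 → 526 − 360 = 166°   (split-comp 23° ↑)
166 − 90 = 76°   (square ↓)
76 + 146 = 222°   (split-comp 34° ↓)

222°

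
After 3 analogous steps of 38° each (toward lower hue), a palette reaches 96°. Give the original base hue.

3 steps of 38° (toward lower hue) give a net shift of −114°.
Start = end − shift: 96 + 114 = 210°

210°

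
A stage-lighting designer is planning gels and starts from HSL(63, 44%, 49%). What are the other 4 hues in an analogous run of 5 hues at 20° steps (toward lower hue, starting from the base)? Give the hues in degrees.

43°, 23°, 3°, 343°

Analogous hues sit every 20° along the wheel.
63 − 20 = 43°
63 − 40 = 23°
63 − 60 = 3°
63 − 80 = -17 → -17 + 360 = 343°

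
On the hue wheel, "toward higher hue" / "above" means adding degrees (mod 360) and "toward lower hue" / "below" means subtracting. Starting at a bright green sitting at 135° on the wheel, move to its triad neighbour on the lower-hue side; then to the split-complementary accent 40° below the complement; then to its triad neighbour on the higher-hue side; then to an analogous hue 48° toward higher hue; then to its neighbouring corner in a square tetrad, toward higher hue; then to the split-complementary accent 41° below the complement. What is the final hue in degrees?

192°

triadic ↓ −120°: 135 − 120 = 15°
split-comp 40° ↓ +140°: 15 + 140 = 155°
triadic ↑ +120°: 155 + 120 = 275°
analog 48° ↑ +48°: 275 + 48 = 323°
square ↑ +90°: 323 + 90 = 413 → 413 − 360 = 53°
split-comp 41° ↓ +139°: 53 + 139 = 192°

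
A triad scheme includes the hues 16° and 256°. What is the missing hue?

136°

A triad places three hues 120° apart.
The full set through 16° is {16°, 136°, 256°}.
Given {16°, 256°}, the missing hue is 136°.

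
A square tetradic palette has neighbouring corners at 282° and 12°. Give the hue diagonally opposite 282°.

A square tetradic scheme places four hues 90° apart; opposite corners are 180° apart.
282 + 180 = 462 → 462 − 360 = 102°

102°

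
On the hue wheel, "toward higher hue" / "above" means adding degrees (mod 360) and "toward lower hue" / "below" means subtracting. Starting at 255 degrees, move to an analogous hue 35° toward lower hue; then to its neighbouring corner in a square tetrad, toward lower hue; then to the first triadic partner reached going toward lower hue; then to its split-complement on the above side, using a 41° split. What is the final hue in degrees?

−35° (analog 35° ↓): 255 − 35 = 220°
−90° (square ↓): 220 − 90 = 130°
−120° (triadic ↓): 130 − 120 = 10°
+221° (split-comp 41° ↑): 10 + 221 = 231°

231°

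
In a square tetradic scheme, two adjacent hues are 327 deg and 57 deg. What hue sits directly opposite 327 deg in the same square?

147°

A square tetradic scheme places four hues 90° apart; opposite corners are 180° apart.
327 + 180 = 507 → 507 − 360 = 147°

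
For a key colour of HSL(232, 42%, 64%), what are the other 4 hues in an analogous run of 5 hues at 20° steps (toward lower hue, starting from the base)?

212°, 192°, 172° and 152°

232 − 20 = 212°
232 − 40 = 192°
232 − 60 = 172°
232 − 80 = 152°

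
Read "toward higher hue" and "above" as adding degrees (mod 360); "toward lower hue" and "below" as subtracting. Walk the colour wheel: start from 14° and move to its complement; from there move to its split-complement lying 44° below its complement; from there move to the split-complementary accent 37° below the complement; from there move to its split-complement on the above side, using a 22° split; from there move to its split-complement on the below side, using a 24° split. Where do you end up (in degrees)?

+180° (complement): 14 + 180 = 194°
+136° (split-comp 44° ↓): 194 + 136 = 330°
+143° (split-comp 37° ↓): 330 + 143 = 473 → 473 − 360 = 113°
+202° (split-comp 22° ↑): 113 + 202 = 315°
+156° (split-comp 24° ↓): 315 + 156 = 471 → 471 − 360 = 111°

111°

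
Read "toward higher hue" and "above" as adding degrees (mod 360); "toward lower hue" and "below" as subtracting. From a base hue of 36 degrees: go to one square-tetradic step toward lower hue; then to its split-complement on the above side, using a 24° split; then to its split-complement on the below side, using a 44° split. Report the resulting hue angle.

square ↓ −90°: 36 − 90 = -54 → -54 + 360 = 306°
split-comp 24° ↑ +204°: 306 + 204 = 510 → 510 − 360 = 150°
split-comp 44° ↓ +136°: 150 + 136 = 286°

286°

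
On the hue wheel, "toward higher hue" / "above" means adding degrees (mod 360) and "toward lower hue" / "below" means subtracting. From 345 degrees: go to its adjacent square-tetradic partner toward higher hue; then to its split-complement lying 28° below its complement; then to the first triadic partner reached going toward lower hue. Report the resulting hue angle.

+90° (square ↑): 345 + 90 = 435 → 435 − 360 = 75°
+152° (split-comp 28° ↓): 75 + 152 = 227°
−120° (triadic ↓): 227 − 120 = 107°

107°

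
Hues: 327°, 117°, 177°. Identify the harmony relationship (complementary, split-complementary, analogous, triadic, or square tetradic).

split-complementary

Sort the hues: 117°, 177°, 327°.
Successive gaps around the wheel: 60°, 150°, 150°.
Two 150° gaps and one 60° gap — a base hue opposite a pair of accents 30° either side of its complement — is the split-complementary pattern.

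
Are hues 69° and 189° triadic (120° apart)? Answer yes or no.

yes

Angular distance: |69 − 189| = 120 = 120°.
Triadic (120° apart) requires 120°.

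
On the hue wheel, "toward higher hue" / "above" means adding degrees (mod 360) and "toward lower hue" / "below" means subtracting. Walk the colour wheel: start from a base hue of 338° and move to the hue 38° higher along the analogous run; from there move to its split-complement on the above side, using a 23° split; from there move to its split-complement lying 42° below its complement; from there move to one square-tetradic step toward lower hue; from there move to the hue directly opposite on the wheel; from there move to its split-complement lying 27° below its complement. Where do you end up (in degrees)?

+38° (analog 38° ↑): 338 + 38 = 376 → 376 − 360 = 16°
+203° (split-comp 23° ↑): 16 + 203 = 219°
+138° (split-comp 42° ↓): 219 + 138 = 357°
−90° (square ↓): 357 − 90 = 267°
+180° (complement): 267 + 180 = 447 → 447 − 360 = 87°
+153° (split-comp 27° ↓): 87 + 153 = 240°

240°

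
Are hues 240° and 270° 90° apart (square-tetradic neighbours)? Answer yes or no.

no

Angular distance: |240 − 270| = 30 = 30°.
90° apart (square-tetradic neighbours) requires 90°.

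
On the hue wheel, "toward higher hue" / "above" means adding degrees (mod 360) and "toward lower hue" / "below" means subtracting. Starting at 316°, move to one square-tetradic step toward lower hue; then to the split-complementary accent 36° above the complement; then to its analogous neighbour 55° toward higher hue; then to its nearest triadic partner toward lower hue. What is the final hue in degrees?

17°

square ↓ −90°: 316 − 90 = 226°
split-comp 36° ↑ +216°: 226 + 216 = 442 → 442 − 360 = 82°
analog 55° ↑ +55°: 82 + 55 = 137°
triadic ↓ −120°: 137 − 120 = 17°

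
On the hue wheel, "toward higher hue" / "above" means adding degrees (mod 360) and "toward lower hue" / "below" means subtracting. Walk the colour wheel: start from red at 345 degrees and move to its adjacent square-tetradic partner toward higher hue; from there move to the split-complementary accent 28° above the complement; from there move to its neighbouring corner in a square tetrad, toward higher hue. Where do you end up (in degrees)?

13°

+90° (square ↑): 345 + 90 = 435 → 435 − 360 = 75°
+208° (split-comp 28° ↑): 75 + 208 = 283°
+90° (square ↑): 283 + 90 = 373 → 373 − 360 = 13°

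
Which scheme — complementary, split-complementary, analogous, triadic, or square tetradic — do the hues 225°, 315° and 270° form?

Sort the hues: 225°, 270°, 315°.
Successive gaps around the wheel: 45°, 45°, 270°.
A run of hues at equal small steps (45°) with one large closing gap is an analogous group.

analogous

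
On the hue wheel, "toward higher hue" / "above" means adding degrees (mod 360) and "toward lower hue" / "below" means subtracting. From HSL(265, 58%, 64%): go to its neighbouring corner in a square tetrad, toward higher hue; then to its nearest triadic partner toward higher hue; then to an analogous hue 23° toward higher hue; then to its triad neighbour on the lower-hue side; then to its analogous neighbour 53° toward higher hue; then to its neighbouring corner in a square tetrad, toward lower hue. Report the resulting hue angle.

square ↑ +90°: 265 + 90 = 355°
triadic ↑ +120°: 355 + 120 = 475 → 475 − 360 = 115°
analog 23° ↑ +23°: 115 + 23 = 138°
triadic ↓ −120°: 138 − 120 = 18°
analog 53° ↑ +53°: 18 + 53 = 71°
square ↓ −90°: 71 − 90 = -19 → -19 + 360 = 341°

341°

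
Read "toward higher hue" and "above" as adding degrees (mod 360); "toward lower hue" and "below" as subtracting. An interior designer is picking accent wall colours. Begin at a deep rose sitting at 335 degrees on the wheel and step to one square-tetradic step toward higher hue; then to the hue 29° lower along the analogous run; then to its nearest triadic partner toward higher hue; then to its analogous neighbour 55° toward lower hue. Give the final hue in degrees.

square ↑ +90°: 335 + 90 = 425 → 425 − 360 = 65°
analog 29° ↓ −29°: 65 − 29 = 36°
triadic ↑ +120°: 36 + 120 = 156°
analog 55° ↓ −55°: 156 − 55 = 101°

101°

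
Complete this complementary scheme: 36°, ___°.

The complement sits 180° across the wheel.
The full set through 36° is {36°, 216°}.
Given {36°}, the missing hue is 216°.

216°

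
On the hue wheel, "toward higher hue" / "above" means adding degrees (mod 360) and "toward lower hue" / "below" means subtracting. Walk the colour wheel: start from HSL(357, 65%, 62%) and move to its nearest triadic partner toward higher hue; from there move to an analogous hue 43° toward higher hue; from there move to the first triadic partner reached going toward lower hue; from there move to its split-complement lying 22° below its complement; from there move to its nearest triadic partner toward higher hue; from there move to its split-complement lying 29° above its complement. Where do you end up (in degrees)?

167°

triadic ↑ +120°: 357 + 120 = 477 → 477 − 360 = 117°
analog 43° ↑ +43°: 117 + 43 = 160°
triadic ↓ −120°: 160 − 120 = 40°
split-comp 22° ↓ +158°: 40 + 158 = 198°
triadic ↑ +120°: 198 + 120 = 318°
split-comp 29° ↑ +209°: 318 + 209 = 527 → 527 − 360 = 167°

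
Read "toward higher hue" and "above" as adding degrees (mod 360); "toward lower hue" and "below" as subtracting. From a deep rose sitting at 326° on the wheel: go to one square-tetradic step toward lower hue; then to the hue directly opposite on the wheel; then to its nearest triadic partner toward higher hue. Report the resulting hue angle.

176°

square ↓ −90°: 326 − 90 = 236°
complement +180°: 236 + 180 = 416 → 416 − 360 = 56°
triadic ↑ +120°: 56 + 120 = 176°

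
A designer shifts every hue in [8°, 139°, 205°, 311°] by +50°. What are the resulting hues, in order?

58°, 189°, 255°, 1°

8 + 50 = 58°
139 + 50 = 189°
205 + 50 = 255°
311 + 50 = 361 → 361 − 360 = 1°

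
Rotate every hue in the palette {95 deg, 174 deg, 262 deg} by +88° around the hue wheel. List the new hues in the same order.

95 + 88 = 183°
174 + 88 = 262°
262 + 88 = 350°

183°, 262°, 350°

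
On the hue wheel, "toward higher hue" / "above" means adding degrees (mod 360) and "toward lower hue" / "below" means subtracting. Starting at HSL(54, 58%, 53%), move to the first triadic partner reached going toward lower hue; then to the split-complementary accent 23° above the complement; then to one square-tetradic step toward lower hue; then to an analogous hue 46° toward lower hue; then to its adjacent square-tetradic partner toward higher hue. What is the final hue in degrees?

91°

54 − 120 = -66 → -66 + 360 = 294°   (triadic ↓)
294 + 203 = 497 → 497 − 360 = 137°   (split-comp 23° ↑)
137 − 90 = 47°   (square ↓)
47 − 46 = 1°   (analog 46° ↓)
1 + 90 = 91°   (square ↑)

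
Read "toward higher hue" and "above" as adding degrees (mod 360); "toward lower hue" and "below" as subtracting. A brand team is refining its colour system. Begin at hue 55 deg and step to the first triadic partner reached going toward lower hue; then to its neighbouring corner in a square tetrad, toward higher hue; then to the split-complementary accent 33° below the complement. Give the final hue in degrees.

triadic ↓ −120°: 55 − 120 = -65 → -65 + 360 = 295°
square ↑ +90°: 295 + 90 = 385 → 385 − 360 = 25°
split-comp 33° ↓ +147°: 25 + 147 = 172°

172°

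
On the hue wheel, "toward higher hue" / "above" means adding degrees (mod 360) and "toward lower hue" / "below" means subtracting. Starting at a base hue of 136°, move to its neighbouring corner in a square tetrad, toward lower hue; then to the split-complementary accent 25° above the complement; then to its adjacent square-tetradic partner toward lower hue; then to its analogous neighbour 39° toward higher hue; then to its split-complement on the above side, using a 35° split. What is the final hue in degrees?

55°

136 − 90 = 46°   (square ↓)
46 + 205 = 251°   (split-comp 25° ↑)
251 − 90 = 161°   (square ↓)
161 + 39 = 200°   (analog 39° ↑)
200 + 215 = 415 → 415 − 360 = 55°   (split-comp 35° ↑)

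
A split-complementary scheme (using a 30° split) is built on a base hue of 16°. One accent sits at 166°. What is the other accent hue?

Split-complementary hues sit 30° either side of the complement.
Complement of the base 16°: 16 + 180 = 196°
The given accent 166° is 30° one side of 196°; the other accent sits 30° the other side: 196 + 30 = 226°

226°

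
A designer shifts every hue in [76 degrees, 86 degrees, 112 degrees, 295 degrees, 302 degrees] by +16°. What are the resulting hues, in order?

92°, 102°, 128°, 311°, 318°

76 + 16 = 92°
86 + 16 = 102°
112 + 16 = 128°
295 + 16 = 311°
302 + 16 = 318°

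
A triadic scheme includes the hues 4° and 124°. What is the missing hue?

244°

A triad places three hues 120° apart.
The full set through 4° is {4°, 124°, 244°}.
Given {4°, 124°}, the missing hue is 244°.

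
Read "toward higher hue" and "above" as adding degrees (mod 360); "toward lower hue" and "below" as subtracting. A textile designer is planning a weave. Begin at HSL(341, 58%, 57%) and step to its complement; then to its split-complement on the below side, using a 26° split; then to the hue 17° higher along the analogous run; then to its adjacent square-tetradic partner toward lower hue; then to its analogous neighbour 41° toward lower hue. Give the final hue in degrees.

201°

complement +180°: 341 + 180 = 521 → 521 − 360 = 161°
split-comp 26° ↓ +154°: 161 + 154 = 315°
analog 17° ↑ +17°: 315 + 17 = 332°
square ↓ −90°: 332 − 90 = 242°
analog 41° ↓ −41°: 242 − 41 = 201°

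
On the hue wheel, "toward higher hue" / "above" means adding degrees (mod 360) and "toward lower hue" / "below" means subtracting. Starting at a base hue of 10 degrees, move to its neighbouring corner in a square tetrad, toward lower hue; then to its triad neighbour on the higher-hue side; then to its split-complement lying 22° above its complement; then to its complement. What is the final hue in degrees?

62°

10 − 90 = -80 → -80 + 360 = 280°   (square ↓)
280 + 120 = 400 → 400 − 360 = 40°   (triadic ↑)
40 + 202 = 242°   (split-comp 22° ↑)
242 + 180 = 422 → 422 − 360 = 62°   (complement)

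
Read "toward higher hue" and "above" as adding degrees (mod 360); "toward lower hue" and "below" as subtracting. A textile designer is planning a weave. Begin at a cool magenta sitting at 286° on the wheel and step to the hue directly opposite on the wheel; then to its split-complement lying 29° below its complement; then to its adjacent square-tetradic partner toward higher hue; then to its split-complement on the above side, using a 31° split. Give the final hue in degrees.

+180° (complement): 286 + 180 = 466 → 466 − 360 = 106°
+151° (split-comp 29° ↓): 106 + 151 = 257°
+90° (square ↑): 257 + 90 = 347°
+211° (split-comp 31° ↑): 347 + 211 = 558 → 558 − 360 = 198°

198°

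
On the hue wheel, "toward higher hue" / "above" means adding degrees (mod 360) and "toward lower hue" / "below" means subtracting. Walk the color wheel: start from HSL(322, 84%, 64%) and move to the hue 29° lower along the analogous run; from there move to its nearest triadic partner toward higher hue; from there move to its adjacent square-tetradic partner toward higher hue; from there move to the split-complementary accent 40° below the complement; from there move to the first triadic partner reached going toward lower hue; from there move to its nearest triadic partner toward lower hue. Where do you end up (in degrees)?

322 − 29 = 293°   (analog 29° ↓)
293 + 120 = 413 → 413 − 360 = 53°   (triadic ↑)
53 + 90 = 143°   (square ↑)
143 + 140 = 283°   (split-comp 40° ↓)
283 − 120 = 163°   (triadic ↓)
163 − 120 = 43°   (triadic ↓)

43°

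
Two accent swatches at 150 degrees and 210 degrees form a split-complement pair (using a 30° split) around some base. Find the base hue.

0°

The accents sit 30° either side of the complement, so the complement is their short-arc midpoint on the wheel.
Short-arc midpoint of 150° and 210°: 180°.
Base is 180° from the complement: 180 − 180 = 0°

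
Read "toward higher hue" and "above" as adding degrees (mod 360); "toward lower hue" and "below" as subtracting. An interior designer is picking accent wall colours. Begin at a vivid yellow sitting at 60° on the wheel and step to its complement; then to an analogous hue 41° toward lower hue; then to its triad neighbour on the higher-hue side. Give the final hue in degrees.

60 + 180 = 240°   (complement)
240 − 41 = 199°   (analog 41° ↓)
199 + 120 = 319°   (triadic ↑)

319°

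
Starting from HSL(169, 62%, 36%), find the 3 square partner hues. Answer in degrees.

A square tetradic scheme places four hues every 90°.
169 + 90 = 259°
169 + 180 = 349°
169 + 270 = 439 → 439 − 360 = 79°

259°, 349° and 79°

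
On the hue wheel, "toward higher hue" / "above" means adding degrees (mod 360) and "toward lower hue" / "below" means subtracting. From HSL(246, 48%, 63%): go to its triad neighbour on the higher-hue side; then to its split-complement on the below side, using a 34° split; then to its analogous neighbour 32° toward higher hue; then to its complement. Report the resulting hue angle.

4°

+120° (triadic ↑): 246 + 120 = 366 → 366 − 360 = 6°
+146° (split-comp 34° ↓): 6 + 146 = 152°
+32° (analog 32° ↑): 152 + 32 = 184°
+180° (complement): 184 + 180 = 364 → 364 − 360 = 4°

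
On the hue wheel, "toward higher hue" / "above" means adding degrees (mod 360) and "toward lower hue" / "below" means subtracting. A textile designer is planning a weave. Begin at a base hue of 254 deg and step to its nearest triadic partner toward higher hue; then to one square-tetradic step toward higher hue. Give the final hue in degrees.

104°

254 + 120 = 374 → 374 − 360 = 14°   (triadic ↑)
14 + 90 = 104°   (square ↑)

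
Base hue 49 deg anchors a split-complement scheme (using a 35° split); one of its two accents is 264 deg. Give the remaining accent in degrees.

194°

Split-complementary hues sit 35° either side of the complement.
Complement of the base 49°: 49 + 180 = 229°
The given accent 264° is 35° one side of 229°; the other accent sits 35° the other side: 229 − 35 = 194°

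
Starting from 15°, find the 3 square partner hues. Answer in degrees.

105°, 195° and 285°

A square tetradic scheme places four hues every 90°.
15 + 90 = 105°
15 + 180 = 195°
15 + 270 = 285°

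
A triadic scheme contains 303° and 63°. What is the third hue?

A triad spaces three hues 120° apart.
The full set is {63°, 183°, 303°}.

183°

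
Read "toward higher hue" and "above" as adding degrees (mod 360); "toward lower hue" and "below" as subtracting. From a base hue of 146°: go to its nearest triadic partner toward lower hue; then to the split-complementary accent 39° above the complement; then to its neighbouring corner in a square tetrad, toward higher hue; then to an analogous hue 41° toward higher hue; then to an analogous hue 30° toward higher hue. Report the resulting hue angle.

46°

triadic ↓ −120°: 146 − 120 = 26°
split-comp 39° ↑ +219°: 26 + 219 = 245°
square ↑ +90°: 245 + 90 = 335°
analog 41° ↑ +41°: 335 + 41 = 376 → 376 − 360 = 16°
analog 30° ↑ +30°: 16 + 30 = 46°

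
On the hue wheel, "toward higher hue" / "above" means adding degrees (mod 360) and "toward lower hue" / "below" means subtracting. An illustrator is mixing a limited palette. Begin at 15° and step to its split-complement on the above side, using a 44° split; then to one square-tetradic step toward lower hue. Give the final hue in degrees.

149°

15 + 224 = 239°   (split-comp 44° ↑)
239 − 90 = 149°   (square ↓)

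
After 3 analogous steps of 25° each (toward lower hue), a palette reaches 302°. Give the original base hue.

3 steps of 25° (toward lower hue) give a net shift of −75°.
Start = end − shift: 302 + 75 = 377 → 377 − 360 = 17°

17°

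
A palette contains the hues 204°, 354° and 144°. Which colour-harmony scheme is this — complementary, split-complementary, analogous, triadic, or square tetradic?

split-complementary

Sort the hues: 144°, 204°, 354°.
Successive gaps around the wheel: 60°, 150°, 150°.
Two 150° gaps and one 60° gap — a base hue opposite a pair of accents 30° either side of its complement — is the split-complementary pattern.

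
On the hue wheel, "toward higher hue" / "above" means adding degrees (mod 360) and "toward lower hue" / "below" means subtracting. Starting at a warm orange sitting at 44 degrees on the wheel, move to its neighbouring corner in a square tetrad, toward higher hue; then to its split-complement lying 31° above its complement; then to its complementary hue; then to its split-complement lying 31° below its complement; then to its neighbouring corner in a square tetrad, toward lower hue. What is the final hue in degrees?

224°

square ↑ +90°: 44 + 90 = 134°
split-comp 31° ↑ +211°: 134 + 211 = 345°
complement +180°: 345 + 180 = 525 → 525 − 360 = 165°
split-comp 31° ↓ +149°: 165 + 149 = 314°
square ↓ −90°: 314 − 90 = 224°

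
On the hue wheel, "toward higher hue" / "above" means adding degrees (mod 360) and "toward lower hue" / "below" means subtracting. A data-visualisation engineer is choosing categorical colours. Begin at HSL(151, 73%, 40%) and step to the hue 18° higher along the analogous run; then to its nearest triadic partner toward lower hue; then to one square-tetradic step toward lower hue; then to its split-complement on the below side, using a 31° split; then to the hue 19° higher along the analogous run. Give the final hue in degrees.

+18° (analog 18° ↑): 151 + 18 = 169°
−120° (triadic ↓): 169 − 120 = 49°
−90° (square ↓): 49 − 90 = -41 → -41 + 360 = 319°
+149° (split-comp 31° ↓): 319 + 149 = 468 → 468 − 360 = 108°
+19° (analog 19° ↑): 108 + 19 = 127°

127°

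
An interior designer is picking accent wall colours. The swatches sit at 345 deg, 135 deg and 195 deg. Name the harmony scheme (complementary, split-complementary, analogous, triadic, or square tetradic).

Sort the hues: 135°, 195°, 345°.
Successive gaps around the wheel: 60°, 150°, 150°.
Two 150° gaps and one 60° gap — a base hue opposite a pair of accents 30° either side of its complement — is the split-complementary pattern.

split-complementary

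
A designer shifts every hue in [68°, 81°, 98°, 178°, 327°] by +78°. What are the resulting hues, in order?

146°, 159°, 176°, 256°, 45°

68 + 78 = 146°
81 + 78 = 159°
98 + 78 = 176°
178 + 78 = 256°
327 + 78 = 405 → 405 − 360 = 45°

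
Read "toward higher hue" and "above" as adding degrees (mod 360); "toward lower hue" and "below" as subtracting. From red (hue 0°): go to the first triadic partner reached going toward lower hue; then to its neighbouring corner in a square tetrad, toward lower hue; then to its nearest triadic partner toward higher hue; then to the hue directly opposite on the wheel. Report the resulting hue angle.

triadic ↓ −120°: 0 − 120 = -120 → -120 + 360 = 240°
square ↓ −90°: 240 − 90 = 150°
triadic ↑ +120°: 150 + 120 = 270°
complement +180°: 270 + 180 = 450 → 450 − 360 = 90°

90°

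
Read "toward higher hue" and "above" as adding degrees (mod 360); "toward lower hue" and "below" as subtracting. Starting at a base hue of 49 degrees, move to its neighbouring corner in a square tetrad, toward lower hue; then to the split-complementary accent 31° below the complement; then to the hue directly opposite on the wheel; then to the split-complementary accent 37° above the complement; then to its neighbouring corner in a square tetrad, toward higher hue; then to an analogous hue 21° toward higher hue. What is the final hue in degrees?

−90° (square ↓): 49 − 90 = -41 → -41 + 360 = 319°
+149° (split-comp 31° ↓): 319 + 149 = 468 → 468 − 360 = 108°
+180° (complement): 108 + 180 = 288°
+217° (split-comp 37° ↑): 288 + 217 = 505 → 505 − 360 = 145°
+90° (square ↑): 145 + 90 = 235°
+21° (analog 21° ↑): 235 + 21 = 256°

256°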